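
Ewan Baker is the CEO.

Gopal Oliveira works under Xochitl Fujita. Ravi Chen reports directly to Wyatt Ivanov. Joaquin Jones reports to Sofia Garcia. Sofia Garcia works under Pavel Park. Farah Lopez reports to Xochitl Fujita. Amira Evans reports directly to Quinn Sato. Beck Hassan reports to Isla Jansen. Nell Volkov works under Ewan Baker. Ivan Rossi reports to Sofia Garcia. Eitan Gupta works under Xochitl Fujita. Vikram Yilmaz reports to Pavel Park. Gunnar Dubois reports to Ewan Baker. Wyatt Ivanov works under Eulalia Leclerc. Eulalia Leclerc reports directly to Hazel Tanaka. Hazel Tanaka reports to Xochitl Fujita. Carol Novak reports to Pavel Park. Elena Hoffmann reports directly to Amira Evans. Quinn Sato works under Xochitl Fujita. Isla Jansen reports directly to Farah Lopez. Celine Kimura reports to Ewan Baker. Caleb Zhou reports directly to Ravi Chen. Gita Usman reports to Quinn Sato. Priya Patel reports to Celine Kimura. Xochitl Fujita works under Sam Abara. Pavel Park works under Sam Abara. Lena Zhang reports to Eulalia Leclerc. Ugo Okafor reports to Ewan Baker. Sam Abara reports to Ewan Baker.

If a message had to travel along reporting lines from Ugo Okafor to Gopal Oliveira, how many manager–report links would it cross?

Ugo Okafor is 1 level below Ewan Baker, and Gopal Oliveira is 3 levels below Ewan Baker (their lowest common manager). The shortest path runs up from Ugo Okafor to Ewan Baker and back down to Gopal Oliveira: 1 + 3 = 4 links.

4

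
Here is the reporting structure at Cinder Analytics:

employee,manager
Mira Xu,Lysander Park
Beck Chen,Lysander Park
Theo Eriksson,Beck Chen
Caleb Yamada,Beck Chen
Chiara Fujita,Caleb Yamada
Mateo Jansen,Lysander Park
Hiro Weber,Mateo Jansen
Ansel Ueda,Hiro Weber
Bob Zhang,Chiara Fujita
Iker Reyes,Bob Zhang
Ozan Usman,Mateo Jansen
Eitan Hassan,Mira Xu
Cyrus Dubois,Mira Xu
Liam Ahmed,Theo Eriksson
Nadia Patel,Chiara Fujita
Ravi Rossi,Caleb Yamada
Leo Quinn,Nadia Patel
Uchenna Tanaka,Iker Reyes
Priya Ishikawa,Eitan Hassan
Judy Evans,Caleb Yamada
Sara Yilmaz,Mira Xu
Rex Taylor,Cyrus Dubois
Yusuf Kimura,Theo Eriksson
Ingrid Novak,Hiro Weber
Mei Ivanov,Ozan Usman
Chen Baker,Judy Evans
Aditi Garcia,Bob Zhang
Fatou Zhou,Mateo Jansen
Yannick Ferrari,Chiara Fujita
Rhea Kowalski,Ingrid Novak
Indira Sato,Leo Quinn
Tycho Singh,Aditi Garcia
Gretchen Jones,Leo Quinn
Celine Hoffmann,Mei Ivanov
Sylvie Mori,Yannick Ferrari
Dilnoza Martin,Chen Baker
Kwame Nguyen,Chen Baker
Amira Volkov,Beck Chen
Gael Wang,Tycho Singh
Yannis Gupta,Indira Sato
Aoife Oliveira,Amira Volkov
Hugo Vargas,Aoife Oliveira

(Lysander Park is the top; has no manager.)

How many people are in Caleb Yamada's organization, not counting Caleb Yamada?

Caleb Yamada directly manages Chiara Fujita, Ravi Rossi, Judy Evans. Under Chiara Fujita: Yannick Ferrari, Sylvie Mori, Nadia Patel, Leo Quinn, Gretchen Jones, Indira Sato, Yannis Gupta, Bob Zhang, Aditi Garcia, Tycho Singh, Gael Wang, Iker Reyes, Uchenna Tanaka (13). Ravi Rossi has no reports. Under Judy Evans: Chen Baker, Kwame Nguyen, Dilnoza Martin (3). So Caleb Yamada's organization is 3 direct reports plus everyone under them: 14 + 1 + 4 = 19.

19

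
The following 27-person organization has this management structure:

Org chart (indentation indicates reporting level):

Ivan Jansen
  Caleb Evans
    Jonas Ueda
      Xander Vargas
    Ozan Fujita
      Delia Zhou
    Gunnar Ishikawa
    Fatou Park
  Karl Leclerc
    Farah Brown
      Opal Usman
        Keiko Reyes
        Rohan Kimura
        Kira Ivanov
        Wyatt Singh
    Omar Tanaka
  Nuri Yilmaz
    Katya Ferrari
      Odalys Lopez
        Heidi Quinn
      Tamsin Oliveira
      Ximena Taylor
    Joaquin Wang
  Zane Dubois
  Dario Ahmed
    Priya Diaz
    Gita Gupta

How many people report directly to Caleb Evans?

4

Caleb Evans directly manages Jonas Ueda, Ozan Fujita, Gunnar Ishikawa, Fatou Park. That is 4 direct reports.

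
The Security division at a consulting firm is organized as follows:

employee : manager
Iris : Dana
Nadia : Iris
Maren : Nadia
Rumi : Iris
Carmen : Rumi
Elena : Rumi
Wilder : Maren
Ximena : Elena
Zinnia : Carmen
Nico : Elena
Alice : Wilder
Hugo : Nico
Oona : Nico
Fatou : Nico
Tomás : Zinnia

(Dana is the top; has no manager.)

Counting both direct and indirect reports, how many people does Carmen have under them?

Carmen directly manages Zinnia. Under Zinnia: Tomás (1). That's 2 in total.

2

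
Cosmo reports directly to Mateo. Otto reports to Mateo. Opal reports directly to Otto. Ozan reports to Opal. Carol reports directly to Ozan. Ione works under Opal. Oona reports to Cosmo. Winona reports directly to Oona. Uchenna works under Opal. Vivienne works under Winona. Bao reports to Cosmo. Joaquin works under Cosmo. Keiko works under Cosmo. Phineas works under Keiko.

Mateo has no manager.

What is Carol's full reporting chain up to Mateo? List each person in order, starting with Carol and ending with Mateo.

Carol -> Ozan -> Opal -> Otto -> Mateo

Carol reports to Ozan. Ozan reports to Opal. Opal reports to Otto. Otto reports to Mateo. Mateo is at the top.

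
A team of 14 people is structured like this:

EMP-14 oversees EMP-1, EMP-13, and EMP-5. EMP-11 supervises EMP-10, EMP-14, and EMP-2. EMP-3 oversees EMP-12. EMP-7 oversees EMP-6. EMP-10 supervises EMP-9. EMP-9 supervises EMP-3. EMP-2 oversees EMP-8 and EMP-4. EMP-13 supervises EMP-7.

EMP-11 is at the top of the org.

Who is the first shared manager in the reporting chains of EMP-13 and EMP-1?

EMP-13's chain of managers is EMP-14, EMP-11. EMP-1's chain of managers is EMP-14, EMP-11. The first manager that appears in both chains is EMP-14.

EMP-14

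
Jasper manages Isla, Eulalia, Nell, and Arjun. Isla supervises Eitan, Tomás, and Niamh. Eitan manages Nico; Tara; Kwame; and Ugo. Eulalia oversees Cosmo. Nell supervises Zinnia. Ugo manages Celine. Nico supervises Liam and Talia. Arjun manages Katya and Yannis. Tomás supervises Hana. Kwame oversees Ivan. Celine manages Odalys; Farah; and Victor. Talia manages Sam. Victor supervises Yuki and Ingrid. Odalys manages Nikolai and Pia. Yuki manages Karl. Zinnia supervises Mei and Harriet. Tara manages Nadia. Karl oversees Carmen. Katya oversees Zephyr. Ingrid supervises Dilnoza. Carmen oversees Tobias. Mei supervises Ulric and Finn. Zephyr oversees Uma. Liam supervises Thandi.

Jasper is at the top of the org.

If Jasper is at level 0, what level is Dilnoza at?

Chain from Dilnoza up to Jasper: Dilnoza → Ingrid → Victor → Celine → Ugo → Eitan → Isla → Jasper. That is 7 steps up, so Dilnoza is 7 levels below Jasper.

7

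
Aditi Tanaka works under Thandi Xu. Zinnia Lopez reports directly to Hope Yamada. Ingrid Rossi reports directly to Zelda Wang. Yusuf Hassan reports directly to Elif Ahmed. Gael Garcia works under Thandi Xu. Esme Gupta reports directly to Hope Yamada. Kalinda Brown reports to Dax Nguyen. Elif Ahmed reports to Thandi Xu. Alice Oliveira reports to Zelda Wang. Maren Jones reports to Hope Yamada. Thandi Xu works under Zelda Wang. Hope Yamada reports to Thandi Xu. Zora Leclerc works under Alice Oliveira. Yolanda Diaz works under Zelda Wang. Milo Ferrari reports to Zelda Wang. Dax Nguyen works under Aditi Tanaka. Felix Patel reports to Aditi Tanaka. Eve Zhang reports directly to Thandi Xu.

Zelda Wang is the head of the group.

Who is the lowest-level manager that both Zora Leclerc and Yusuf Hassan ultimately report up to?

Zora Leclerc's chain of managers is Alice Oliveira, Zelda Wang. Yusuf Hassan's chain of managers is Elif Ahmed, Thandi Xu, Zelda Wang. The first manager that appears in both chains is Zelda Wang.

Zelda Wang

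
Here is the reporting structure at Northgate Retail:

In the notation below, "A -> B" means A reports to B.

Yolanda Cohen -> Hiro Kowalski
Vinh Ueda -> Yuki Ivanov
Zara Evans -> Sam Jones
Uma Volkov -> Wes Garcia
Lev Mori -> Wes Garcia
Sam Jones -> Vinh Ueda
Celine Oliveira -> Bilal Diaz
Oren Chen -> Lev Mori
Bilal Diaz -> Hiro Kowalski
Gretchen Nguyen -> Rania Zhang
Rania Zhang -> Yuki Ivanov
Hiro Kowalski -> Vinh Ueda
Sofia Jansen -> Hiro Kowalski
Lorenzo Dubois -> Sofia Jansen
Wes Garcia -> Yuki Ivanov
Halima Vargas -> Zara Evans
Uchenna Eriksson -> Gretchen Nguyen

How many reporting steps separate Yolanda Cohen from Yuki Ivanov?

Chain from Yolanda Cohen up to Yuki Ivanov: Yolanda Cohen → Hiro Kowalski → Vinh Ueda → Yuki Ivanov. That is 3 steps up, so Yolanda Cohen is 3 levels below Yuki Ivanov.

3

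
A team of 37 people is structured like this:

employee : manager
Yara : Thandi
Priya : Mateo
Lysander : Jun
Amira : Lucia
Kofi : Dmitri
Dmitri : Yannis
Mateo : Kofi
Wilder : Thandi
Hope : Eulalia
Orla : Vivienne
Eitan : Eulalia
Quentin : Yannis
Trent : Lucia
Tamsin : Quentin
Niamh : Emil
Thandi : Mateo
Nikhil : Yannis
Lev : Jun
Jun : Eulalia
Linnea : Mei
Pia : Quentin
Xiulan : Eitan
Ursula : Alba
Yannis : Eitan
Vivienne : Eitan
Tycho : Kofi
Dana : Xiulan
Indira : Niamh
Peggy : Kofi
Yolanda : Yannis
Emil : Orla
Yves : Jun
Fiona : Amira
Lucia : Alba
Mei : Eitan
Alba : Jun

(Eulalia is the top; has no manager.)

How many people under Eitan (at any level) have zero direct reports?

The people in Eitan's organization with no one reporting to them are Linnea, Dana, Indira, Yolanda, Nikhil, Tamsin, Pia, Peggy, Tycho, Yara, Wilder, Priya. That is 12.

12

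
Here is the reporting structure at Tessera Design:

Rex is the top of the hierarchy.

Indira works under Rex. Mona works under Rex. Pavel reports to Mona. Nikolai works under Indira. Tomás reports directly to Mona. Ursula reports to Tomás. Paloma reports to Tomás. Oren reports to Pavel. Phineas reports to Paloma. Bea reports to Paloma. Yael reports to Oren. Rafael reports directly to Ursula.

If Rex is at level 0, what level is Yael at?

Chain from Yael up to Rex: Yael → Oren → Pavel → Mona → Rex. That is 4 steps up, so Yael is 4 levels below Rex.

4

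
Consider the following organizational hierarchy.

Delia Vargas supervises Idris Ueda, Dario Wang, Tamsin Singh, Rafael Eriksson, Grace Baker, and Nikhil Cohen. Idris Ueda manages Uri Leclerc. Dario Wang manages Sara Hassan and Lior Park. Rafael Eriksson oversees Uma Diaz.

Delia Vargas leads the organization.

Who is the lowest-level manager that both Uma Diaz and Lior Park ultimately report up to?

Delia Vargas

Uma Diaz's chain of managers is Rafael Eriksson, Delia Vargas. Lior Park's chain of managers is Dario Wang, Delia Vargas. The first manager that appears in both chains is Delia Vargas.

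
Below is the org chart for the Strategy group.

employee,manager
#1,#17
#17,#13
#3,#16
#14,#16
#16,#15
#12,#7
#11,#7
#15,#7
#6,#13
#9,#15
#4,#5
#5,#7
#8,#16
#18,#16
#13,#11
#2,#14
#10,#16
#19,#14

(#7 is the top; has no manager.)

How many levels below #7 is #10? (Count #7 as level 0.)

3

Chain from #10 up to #7: #10 → #16 → #15 → #7. That is 3 steps up, so #10 is 3 levels below #7.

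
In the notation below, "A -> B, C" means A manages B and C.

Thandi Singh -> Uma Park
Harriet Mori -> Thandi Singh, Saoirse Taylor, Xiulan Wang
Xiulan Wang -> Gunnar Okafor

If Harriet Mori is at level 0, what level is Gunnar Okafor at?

2

Chain from Gunnar Okafor up to Harriet Mori: Gunnar Okafor → Xiulan Wang → Harriet Mori. That is 2 steps up, so Gunnar Okafor is 2 levels below Harriet Mori.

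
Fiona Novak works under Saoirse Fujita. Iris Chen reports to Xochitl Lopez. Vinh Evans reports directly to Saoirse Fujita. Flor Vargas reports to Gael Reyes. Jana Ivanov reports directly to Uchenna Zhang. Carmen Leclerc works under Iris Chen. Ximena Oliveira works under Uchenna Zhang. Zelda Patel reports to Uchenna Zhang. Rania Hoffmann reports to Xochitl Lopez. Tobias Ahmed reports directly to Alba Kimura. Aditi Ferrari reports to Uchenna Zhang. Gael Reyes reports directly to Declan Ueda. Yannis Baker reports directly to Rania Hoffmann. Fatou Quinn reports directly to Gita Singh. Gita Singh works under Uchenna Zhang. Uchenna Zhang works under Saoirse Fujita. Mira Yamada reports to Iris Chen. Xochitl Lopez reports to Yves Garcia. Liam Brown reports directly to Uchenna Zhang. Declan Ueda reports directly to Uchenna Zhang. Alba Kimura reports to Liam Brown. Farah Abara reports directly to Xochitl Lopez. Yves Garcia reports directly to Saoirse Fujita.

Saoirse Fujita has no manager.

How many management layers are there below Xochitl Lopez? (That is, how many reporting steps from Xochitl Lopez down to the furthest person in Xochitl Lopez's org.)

The longest chain under Xochitl Lopez runs Xochitl Lopez → Rania Hoffmann → Yannis Baker, which is 2 levels below Xochitl Lopez.

2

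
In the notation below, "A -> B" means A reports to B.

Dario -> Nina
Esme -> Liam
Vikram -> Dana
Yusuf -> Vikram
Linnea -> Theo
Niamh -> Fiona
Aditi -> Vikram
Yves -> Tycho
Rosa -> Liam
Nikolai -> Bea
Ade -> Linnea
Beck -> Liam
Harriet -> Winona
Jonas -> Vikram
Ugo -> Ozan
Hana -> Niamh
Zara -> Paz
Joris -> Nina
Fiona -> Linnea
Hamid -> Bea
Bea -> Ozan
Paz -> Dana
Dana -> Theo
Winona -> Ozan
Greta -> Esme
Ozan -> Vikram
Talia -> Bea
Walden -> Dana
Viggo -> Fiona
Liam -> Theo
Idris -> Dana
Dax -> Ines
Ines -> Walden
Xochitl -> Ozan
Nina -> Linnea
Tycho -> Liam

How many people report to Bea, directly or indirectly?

Bea directly manages Hamid, Talia, Nikolai. Hamid has no reports. Talia has no reports. Nikolai has no reports. So Bea's organization is 3 direct reports plus everyone under them: 1 + 1 + 1 = 3.

3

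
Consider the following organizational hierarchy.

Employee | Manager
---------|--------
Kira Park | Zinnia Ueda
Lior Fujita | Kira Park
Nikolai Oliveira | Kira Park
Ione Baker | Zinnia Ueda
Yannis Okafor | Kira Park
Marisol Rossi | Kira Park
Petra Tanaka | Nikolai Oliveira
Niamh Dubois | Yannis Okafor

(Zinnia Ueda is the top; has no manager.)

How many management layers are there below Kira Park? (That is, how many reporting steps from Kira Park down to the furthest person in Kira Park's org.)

2

The longest chain under Kira Park runs Kira Park → Yannis Okafor → Niamh Dubois, which is 2 levels below Kira Park.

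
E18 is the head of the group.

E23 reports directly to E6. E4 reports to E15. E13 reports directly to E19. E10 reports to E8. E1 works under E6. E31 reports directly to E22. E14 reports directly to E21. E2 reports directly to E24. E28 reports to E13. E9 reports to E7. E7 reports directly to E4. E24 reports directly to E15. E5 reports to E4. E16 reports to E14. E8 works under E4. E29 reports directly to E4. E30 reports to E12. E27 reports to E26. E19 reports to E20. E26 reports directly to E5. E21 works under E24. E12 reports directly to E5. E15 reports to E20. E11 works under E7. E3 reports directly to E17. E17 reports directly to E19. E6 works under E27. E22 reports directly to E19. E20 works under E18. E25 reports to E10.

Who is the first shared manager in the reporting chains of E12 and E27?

E12's chain of managers is E5, E4, E15, E20, E18. E27's chain of managers is E26, E5, E4, E15, E20, E18. The first manager that appears in both chains is E5.

E5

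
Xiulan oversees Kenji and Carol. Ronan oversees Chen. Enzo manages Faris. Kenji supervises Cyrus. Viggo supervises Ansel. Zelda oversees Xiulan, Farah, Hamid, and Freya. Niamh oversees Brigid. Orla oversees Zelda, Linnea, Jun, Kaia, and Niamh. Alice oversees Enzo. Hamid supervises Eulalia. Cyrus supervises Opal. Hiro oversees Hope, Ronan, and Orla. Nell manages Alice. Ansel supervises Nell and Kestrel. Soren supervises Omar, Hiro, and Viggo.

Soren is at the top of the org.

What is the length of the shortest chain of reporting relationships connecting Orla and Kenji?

3

Kenji is in Orla's organization: the chain from Kenji up to Orla is Kenji → Xiulan → Zelda → Orla, which is 3 links.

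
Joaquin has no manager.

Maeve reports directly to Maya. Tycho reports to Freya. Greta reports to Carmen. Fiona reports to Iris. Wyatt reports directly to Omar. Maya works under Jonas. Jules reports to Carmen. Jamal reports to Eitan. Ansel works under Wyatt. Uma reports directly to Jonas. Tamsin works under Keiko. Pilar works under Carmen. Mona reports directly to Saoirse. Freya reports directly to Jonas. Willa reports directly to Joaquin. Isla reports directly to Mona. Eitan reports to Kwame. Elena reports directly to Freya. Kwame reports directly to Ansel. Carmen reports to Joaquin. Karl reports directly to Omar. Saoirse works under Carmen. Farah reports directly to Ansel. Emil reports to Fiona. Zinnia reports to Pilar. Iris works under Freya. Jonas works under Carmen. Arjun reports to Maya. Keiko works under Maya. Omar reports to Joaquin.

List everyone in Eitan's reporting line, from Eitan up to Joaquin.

Eitan -> Kwame -> Ansel -> Wyatt -> Omar -> Joaquin

Eitan reports to Kwame. Kwame reports to Ansel. Ansel reports to Wyatt. Wyatt reports to Omar. Omar reports to Joaquin. Joaquin is at the top.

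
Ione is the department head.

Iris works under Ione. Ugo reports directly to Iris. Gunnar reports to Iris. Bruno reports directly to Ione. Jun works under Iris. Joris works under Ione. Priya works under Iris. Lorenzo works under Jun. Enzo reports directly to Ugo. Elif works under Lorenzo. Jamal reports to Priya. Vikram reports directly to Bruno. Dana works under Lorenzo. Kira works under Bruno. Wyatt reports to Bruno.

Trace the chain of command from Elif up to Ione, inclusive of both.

Elif reports to Lorenzo. Lorenzo reports to Jun. Jun reports to Iris. Iris reports to Ione. Ione is at the top.

Elif -> Lorenzo -> Jun -> Iris -> Ione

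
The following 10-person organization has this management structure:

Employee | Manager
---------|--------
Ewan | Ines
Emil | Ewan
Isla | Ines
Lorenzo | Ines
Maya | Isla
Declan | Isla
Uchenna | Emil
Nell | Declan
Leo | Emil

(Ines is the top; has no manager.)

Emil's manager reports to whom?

Emil reports to Ewan, and Ewan reports to Ines. So Emil's skip-level manager is Ines.

Ines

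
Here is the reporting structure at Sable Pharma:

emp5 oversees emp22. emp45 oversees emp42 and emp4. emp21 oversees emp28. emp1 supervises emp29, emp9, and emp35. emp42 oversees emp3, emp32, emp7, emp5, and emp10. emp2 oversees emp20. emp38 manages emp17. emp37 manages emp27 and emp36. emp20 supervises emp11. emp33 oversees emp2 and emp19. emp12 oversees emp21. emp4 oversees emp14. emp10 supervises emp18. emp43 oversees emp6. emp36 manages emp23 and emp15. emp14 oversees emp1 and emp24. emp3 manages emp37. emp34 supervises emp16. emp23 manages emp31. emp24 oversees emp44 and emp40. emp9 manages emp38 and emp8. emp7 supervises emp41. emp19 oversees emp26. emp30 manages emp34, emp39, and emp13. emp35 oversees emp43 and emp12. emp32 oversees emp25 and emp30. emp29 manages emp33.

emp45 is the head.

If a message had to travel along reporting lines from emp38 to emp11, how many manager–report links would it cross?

7

emp38 is 2 levels below emp1, and emp11 is 5 levels below emp1 (their lowest common manager). The shortest path runs up from emp38 to emp1 and back down to emp11: 2 + 5 = 7 links.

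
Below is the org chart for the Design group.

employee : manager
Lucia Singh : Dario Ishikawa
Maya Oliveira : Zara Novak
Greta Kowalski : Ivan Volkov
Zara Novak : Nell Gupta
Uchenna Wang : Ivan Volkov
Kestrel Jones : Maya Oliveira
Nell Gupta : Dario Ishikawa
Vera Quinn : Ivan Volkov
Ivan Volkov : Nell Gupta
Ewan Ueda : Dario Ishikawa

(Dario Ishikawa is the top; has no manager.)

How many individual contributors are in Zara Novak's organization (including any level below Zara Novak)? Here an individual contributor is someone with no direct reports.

1

The only person in Zara Novak's organization with no one reporting to them is Kestrel Jones. That is 1.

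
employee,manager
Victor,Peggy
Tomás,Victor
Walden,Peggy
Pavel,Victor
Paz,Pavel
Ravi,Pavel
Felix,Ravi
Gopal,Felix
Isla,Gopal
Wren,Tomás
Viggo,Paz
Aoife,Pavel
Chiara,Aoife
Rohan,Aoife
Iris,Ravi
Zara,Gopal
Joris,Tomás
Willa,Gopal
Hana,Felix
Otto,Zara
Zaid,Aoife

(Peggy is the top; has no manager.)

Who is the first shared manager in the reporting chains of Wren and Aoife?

Wren's chain of managers is Tomás, Victor, Peggy. Aoife's chain of managers is Pavel, Victor, Peggy. The first manager that appears in both chains is Victor.

Victor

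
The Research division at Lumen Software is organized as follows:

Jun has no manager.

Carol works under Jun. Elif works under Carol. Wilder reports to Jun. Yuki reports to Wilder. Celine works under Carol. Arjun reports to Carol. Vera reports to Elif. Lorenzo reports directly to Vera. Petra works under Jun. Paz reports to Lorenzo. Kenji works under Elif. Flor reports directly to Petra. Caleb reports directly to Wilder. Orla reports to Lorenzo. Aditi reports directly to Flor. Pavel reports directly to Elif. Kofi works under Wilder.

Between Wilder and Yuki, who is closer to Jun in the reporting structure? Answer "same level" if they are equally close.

Wilder is 1 level below Jun; Yuki is 2. Wilder is higher.

Wilder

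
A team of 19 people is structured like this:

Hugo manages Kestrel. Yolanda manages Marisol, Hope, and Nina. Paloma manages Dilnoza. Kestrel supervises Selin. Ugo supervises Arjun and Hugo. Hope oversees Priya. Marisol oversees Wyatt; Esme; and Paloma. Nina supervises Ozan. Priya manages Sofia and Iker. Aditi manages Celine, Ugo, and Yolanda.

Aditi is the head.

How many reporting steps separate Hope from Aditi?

Chain from Hope up to Aditi: Hope → Yolanda → Aditi. That is 2 steps up, so Hope is 2 levels below Aditi.

2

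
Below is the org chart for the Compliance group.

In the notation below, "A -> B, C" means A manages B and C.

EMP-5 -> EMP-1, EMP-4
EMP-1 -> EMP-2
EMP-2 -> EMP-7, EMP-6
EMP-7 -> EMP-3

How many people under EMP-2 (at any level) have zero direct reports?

The people in EMP-2's organization with no one reporting to them are EMP-6, EMP-3. That is 2.

2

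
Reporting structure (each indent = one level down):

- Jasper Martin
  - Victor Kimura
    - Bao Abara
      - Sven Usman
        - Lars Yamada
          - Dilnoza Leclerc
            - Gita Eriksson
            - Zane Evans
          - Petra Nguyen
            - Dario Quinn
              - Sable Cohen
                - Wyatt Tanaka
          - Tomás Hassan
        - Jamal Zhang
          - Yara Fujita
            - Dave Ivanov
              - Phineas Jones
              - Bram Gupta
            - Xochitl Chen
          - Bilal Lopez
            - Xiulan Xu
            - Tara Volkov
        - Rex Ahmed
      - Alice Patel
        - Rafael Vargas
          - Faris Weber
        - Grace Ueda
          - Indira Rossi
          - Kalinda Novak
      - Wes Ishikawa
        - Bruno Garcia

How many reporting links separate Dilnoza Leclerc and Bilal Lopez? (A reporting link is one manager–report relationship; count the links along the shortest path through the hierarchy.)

Dilnoza Leclerc is 2 levels below Sven Usman, and Bilal Lopez is 2 levels below Sven Usman (their lowest common manager). The shortest path runs up from Dilnoza Leclerc to Sven Usman and back down to Bilal Lopez: 2 + 2 = 4 links.

4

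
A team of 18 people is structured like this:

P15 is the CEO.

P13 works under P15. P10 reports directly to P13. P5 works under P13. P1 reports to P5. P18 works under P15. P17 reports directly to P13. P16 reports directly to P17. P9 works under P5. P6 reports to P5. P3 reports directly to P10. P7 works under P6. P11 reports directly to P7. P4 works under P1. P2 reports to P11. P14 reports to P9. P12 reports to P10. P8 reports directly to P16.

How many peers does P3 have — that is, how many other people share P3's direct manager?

1

P3 reports to P10. P10's other direct reports are P12 — 1 peer.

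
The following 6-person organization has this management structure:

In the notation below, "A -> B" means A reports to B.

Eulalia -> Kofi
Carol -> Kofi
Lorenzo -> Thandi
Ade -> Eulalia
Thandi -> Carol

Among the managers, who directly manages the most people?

Direct-report counts: Kofi has 2; Carol has 1; Thandi has 1; Eulalia has 1. The largest is 2, held by Kofi.

Kofi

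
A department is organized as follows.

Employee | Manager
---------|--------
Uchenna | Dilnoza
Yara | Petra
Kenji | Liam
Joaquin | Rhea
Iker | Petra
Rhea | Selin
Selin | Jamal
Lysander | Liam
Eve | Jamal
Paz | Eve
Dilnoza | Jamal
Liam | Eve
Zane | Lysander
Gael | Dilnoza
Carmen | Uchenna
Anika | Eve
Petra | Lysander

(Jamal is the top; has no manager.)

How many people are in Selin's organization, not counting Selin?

2

Selin directly manages Rhea. Under Rhea: Joaquin (1). That's 2 in total.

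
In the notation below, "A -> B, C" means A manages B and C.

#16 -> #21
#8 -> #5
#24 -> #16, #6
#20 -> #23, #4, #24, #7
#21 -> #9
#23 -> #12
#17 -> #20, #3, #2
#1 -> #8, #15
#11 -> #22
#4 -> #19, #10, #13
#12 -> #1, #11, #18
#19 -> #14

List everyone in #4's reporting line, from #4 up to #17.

#4 reports to #20. #20 reports to #17. #17 is at the top.

#4 -> #20 -> #17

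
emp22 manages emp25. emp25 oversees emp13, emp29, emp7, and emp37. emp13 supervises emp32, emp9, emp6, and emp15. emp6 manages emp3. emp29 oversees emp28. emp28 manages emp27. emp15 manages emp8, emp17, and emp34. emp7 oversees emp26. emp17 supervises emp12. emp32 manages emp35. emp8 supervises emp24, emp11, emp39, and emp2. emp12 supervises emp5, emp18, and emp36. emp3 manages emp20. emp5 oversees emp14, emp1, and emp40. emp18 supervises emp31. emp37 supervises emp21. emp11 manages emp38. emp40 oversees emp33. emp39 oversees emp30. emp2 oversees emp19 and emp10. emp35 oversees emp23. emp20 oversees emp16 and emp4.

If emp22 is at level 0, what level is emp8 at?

4

Chain from emp8 up to emp22: emp8 → emp15 → emp13 → emp25 → emp22. That is 4 steps up, so emp8 is 4 levels below emp22.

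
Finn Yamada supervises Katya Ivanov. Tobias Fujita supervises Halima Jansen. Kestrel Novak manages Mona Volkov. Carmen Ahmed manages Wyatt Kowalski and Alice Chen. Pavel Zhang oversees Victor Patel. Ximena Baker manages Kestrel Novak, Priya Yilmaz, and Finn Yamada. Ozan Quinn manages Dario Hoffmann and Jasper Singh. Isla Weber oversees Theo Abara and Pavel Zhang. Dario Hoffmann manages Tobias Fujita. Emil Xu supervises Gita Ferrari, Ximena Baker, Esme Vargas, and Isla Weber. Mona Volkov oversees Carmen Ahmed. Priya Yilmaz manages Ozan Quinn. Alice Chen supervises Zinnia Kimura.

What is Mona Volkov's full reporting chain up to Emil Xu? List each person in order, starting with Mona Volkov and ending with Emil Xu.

Mona Volkov -> Kestrel Novak -> Ximena Baker -> Emil Xu

Mona Volkov reports to Kestrel Novak. Kestrel Novak reports to Ximena Baker. Ximena Baker reports to Emil Xu. Emil Xu is at the top.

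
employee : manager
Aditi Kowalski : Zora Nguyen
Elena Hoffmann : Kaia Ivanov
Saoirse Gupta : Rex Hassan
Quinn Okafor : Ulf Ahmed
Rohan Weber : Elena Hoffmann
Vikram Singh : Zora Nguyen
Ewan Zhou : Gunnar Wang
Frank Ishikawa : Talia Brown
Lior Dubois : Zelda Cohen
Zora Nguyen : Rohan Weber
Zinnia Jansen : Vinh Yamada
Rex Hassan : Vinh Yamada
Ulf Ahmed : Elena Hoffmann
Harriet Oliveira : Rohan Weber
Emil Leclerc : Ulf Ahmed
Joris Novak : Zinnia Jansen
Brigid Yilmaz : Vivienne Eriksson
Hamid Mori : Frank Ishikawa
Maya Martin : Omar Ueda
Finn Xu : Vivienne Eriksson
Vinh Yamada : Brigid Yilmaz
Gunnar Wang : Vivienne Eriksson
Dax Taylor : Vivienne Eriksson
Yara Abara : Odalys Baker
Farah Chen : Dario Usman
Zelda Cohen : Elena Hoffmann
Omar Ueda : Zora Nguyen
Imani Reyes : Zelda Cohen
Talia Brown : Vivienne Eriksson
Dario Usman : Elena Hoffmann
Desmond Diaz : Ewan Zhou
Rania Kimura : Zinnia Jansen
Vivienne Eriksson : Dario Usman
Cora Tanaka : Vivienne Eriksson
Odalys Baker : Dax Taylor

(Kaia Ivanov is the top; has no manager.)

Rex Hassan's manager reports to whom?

Rex Hassan reports to Vinh Yamada, and Vinh Yamada reports to Brigid Yilmaz. So Rex Hassan's skip-level manager is Brigid Yilmaz.

Brigid Yilmaz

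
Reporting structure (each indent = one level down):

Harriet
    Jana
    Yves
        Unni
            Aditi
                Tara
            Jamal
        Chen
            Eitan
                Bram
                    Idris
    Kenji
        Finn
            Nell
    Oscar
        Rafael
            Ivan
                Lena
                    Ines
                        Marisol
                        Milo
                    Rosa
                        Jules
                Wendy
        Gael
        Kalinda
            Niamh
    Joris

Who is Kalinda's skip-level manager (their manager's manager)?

Harriet

Kalinda reports to Oscar, and Oscar reports to Harriet. So Kalinda's skip-level manager is Harriet.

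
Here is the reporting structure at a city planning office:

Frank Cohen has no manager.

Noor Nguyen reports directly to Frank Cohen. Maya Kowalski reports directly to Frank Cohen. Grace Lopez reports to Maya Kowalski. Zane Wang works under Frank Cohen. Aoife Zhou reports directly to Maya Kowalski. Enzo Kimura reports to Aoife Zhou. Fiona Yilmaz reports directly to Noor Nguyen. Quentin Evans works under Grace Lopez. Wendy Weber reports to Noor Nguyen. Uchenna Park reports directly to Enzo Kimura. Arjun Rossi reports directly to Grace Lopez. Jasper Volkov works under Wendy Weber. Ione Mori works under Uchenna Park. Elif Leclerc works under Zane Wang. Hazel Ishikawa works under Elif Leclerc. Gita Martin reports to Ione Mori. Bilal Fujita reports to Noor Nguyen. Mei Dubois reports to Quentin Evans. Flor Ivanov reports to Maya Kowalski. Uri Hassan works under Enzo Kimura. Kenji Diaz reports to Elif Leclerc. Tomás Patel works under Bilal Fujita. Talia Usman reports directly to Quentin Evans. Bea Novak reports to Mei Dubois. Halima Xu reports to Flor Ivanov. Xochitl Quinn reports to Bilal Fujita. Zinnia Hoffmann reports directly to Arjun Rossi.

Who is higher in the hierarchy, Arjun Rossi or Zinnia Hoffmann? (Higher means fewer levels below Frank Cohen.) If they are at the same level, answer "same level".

Arjun Rossi

Arjun Rossi is 3 levels below Frank Cohen; Zinnia Hoffmann is 4. Arjun Rossi is higher.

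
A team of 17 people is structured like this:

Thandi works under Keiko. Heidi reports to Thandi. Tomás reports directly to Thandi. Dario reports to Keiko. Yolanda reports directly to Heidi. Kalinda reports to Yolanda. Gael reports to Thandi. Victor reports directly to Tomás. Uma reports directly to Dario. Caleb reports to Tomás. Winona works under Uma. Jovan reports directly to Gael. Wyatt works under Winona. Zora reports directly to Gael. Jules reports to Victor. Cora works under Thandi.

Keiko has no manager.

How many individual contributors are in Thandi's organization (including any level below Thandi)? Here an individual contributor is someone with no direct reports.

The people in Thandi's organization with no one reporting to them are Cora, Zora, Jovan, Caleb, Jules, Kalinda. That is 6.

6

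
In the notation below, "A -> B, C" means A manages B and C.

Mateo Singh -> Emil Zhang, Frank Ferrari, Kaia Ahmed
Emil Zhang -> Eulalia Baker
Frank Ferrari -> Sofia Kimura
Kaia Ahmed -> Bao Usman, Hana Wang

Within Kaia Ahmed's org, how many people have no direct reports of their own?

The people in Kaia Ahmed's organization with no one reporting to them are Hana Wang, Bao Usman. That is 2.

2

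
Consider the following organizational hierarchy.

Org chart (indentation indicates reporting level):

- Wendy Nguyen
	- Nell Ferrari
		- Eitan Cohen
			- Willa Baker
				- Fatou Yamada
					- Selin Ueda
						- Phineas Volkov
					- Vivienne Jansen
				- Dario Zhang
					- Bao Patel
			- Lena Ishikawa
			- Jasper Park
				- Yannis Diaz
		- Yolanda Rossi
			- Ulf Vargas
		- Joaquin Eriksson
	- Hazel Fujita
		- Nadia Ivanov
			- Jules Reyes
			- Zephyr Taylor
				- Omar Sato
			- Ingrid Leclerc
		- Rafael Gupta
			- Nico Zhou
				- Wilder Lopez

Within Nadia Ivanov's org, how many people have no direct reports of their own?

The people in Nadia Ivanov's organization with no one reporting to them are Ingrid Leclerc, Omar Sato, Jules Reyes. That is 3.

3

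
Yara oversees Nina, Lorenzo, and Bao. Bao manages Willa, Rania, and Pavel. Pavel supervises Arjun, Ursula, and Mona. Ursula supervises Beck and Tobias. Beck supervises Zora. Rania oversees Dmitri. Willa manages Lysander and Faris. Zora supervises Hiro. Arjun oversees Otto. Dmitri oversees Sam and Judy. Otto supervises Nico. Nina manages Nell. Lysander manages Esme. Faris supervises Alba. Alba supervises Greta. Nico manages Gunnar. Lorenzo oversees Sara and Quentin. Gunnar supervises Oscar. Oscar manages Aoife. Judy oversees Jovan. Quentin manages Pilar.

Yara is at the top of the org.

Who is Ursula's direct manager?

Ursula reports directly to Pavel.

Pavel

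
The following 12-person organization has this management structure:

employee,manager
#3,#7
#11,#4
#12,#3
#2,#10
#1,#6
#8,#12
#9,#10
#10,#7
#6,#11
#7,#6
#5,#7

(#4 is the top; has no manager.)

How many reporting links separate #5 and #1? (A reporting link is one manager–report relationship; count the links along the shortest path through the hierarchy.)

#5 is 2 levels below #6, and #1 is 1 level below #6 (their lowest common manager). The shortest path runs up from #5 to #6 and back down to #1: 2 + 1 = 3 links.

3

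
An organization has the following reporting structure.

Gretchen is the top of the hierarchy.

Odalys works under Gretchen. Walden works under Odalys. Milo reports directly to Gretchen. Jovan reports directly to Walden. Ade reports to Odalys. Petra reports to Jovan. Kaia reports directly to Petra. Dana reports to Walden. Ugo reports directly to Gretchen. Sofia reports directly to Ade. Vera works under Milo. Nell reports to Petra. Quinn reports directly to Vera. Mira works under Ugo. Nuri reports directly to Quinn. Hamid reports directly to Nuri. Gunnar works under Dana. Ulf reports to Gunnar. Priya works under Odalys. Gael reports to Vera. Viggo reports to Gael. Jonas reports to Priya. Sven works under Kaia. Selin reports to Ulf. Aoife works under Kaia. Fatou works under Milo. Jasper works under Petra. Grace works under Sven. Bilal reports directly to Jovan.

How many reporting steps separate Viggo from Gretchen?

4

Chain from Viggo up to Gretchen: Viggo → Gael → Vera → Milo → Gretchen. That is 4 steps up, so Viggo is 4 levels below Gretchen.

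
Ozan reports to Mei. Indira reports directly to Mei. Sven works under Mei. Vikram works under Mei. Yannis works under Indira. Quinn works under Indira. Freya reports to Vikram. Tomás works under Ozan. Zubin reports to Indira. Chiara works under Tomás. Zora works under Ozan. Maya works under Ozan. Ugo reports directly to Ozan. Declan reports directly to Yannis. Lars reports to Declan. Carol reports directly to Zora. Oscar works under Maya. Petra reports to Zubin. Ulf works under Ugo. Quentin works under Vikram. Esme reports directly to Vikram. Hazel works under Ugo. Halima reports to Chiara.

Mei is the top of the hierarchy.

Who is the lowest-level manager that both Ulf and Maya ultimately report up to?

Ulf's chain of managers is Ugo, Ozan, Mei. Maya's chain of managers is Ozan, Mei. The first manager that appears in both chains is Ozan.

Ozan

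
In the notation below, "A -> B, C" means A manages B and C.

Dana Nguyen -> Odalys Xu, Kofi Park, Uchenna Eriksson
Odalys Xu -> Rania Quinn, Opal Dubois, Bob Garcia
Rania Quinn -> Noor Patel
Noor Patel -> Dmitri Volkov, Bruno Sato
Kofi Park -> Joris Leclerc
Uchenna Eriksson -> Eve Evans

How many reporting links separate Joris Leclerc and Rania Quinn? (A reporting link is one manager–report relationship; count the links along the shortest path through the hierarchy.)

Joris Leclerc is 2 levels below Dana Nguyen, and Rania Quinn is 2 levels below Dana Nguyen (their lowest common manager). The shortest path runs up from Joris Leclerc to Dana Nguyen and back down to Rania Quinn: 2 + 2 = 4 links.

4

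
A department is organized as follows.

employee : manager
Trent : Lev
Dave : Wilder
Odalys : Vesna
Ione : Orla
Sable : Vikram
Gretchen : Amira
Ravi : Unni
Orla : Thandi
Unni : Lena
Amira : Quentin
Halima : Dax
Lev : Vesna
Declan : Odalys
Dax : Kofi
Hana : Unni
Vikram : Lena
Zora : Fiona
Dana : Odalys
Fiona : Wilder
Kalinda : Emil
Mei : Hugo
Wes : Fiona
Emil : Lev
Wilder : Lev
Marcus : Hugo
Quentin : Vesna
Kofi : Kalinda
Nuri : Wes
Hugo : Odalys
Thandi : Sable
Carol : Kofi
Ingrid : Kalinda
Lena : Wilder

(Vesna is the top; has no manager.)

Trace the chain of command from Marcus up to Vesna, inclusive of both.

Marcus -> Hugo -> Odalys -> Vesna

Marcus reports to Hugo. Hugo reports to Odalys. Odalys reports to Vesna. Vesna is at the top.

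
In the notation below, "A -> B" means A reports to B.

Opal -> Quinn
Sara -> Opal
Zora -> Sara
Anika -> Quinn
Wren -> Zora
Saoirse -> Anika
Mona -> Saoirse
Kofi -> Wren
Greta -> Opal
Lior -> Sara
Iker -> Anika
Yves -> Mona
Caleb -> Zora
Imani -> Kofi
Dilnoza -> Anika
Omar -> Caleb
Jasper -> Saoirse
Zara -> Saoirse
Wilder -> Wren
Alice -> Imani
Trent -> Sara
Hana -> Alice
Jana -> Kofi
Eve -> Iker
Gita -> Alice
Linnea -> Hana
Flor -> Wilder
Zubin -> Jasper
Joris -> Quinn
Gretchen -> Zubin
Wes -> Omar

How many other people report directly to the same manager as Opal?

Opal reports to Quinn. Quinn's other direct reports are Anika, Joris — 2 peers.

2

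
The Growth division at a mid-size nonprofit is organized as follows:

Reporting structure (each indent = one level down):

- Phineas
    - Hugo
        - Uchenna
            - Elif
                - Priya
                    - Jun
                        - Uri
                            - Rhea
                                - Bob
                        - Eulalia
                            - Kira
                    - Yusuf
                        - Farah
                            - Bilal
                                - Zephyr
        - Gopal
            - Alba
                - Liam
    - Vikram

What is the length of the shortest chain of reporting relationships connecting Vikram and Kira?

8

Vikram is 1 level below Phineas, and Kira is 7 levels below Phineas (their lowest common manager). The shortest path runs up from Vikram to Phineas and back down to Kira: 1 + 7 = 8 links.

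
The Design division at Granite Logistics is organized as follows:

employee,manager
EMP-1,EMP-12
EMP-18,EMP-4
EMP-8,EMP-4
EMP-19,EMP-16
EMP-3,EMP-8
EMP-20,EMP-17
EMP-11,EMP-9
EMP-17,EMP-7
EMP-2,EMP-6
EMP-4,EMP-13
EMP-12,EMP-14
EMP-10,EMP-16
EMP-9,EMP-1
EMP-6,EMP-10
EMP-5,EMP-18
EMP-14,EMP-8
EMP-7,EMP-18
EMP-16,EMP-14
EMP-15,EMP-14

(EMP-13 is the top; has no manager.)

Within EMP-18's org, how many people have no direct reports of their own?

2

The people in EMP-18's organization with no one reporting to them are EMP-5, EMP-20. That is 2.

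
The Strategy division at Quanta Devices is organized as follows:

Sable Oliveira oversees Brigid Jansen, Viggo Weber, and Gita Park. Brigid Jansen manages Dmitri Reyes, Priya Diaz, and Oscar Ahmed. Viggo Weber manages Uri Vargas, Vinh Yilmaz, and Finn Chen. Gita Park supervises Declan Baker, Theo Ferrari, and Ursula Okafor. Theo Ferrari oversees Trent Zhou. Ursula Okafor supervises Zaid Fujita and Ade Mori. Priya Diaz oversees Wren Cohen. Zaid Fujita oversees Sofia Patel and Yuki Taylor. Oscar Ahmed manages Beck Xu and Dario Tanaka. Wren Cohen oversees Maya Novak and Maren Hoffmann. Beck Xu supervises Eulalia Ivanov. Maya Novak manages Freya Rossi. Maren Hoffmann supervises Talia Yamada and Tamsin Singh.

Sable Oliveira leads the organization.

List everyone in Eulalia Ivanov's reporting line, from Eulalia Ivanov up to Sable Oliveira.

Eulalia Ivanov -> Beck Xu -> Oscar Ahmed -> Brigid Jansen -> Sable Oliveira

Eulalia Ivanov reports to Beck Xu. Beck Xu reports to Oscar Ahmed. Oscar Ahmed reports to Brigid Jansen. Brigid Jansen reports to Sable Oliveira. Sable Oliveira is at the top.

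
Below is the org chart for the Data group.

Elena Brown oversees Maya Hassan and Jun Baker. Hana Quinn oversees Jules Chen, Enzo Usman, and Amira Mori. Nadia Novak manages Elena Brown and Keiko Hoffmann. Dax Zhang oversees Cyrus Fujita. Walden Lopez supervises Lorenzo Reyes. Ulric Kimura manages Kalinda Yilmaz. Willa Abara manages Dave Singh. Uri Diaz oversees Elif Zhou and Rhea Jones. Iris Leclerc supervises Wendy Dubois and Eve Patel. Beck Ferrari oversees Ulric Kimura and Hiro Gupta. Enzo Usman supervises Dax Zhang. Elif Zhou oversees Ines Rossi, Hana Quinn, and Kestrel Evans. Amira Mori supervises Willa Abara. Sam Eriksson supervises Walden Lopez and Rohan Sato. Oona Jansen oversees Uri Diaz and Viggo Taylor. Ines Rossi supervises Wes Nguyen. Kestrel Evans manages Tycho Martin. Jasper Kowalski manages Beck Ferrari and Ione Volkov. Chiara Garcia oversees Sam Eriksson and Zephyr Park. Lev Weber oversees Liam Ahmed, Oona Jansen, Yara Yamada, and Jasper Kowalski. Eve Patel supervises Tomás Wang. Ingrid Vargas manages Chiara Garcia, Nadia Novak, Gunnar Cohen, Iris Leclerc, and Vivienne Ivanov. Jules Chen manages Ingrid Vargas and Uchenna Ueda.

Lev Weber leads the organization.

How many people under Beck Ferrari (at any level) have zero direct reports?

2

The people in Beck Ferrari's organization with no one reporting to them are Hiro Gupta, Kalinda Yilmaz. That is 2.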